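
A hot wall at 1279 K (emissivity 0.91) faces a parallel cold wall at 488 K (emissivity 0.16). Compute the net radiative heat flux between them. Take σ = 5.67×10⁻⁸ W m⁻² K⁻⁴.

q ≈ 23400 W/m²

For two large parallel gray plates, q = σ(T₁⁴ − T₂⁴) / (1/ε₁ + 1/ε₂ − 1).
1/ε₁ + 1/ε₂ − 1 = 1/0.91 + 1/0.16 − 1 = 6.349.
T₁⁴ − T₂⁴ = 2.68×10^12 − 5.67×10^10 = 2.62×10^12 K⁴.
q = 5.67×10⁻⁸ × 2.62×10^12 / 6.349 = 23400 W/m².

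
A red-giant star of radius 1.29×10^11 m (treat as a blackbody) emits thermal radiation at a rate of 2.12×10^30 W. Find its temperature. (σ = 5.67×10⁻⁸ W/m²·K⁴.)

T ≈ 3660 K

A = 4πr² = 4π × (1.29×10^11)² = 2.09×10^23 m².
From P = σAT⁴, T = (P / σA)^(1/4) = (2.12×10^30 / (5.67×10⁻⁸ × 2.09×10^23))^(1/4).
T = (1.79×10^14)^(1/4) = 3660 K.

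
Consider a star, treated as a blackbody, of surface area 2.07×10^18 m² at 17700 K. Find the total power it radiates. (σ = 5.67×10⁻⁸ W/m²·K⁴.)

P = σAT⁴ = 5.67×10⁻⁸ × 2.07×10^18 × (17700)⁴ = 5.67×10⁻⁸ × 2.07×10^18 × 9.82×10^16.
P = 1.15×10^28 W.

P ≈ 1.15×10^28 W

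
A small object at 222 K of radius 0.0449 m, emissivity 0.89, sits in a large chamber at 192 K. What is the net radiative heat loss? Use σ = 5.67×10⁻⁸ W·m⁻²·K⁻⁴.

Q ≈ 1.37 W

A = 4πr² = 4π × (0.0449)² = 0.0253 m².
Q = εσA(T⁴ − T_s⁴). T⁴ − T_s⁴ = (222)⁴ − (192)⁴ = 2.43×10^9 − 1.36×10^9 = 1.07×10^9 K⁴.
Q = 0.89 × 5.67×10⁻⁸ × 0.0253 × 1.07×10^9 = 1.37 W.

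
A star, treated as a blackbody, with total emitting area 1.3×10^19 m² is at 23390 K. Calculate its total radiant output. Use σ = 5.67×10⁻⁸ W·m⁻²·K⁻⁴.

P = σAT⁴ = 5.67×10⁻⁸ × 1.30×10^19 × (23390)⁴ = 5.67×10⁻⁸ × 1.30×10^19 × 2.99×10^17.
P = 2.21×10^29 W.

P ≈ 2.21×10^29 W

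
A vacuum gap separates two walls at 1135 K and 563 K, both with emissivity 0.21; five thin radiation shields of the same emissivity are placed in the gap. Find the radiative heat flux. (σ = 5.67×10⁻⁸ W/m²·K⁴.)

Each of the 6 gaps contributes resistance (2/ε − 1) = 2/0.21 − 1 = 8.524; total = 51.14.
q = σ(T₁⁴ − T₂⁴) / 51.14 = 5.67×10⁻⁸ × 1.56×10^12 / 51.14 = 1730 W/m².

q ≈ 1730 W/m²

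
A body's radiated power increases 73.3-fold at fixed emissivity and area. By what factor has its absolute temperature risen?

P ∝ T⁴ ⇒ T ∝ P^(1/4), so T scales by (73.3)^(1/4) = 2.93.

factor ≈ 2.93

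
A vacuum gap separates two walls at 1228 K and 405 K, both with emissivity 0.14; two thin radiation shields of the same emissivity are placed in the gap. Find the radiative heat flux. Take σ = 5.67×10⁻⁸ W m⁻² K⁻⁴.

q ≈ 3200 W/m²

Each of the 3 gaps contributes resistance (2/ε − 1) = 2/0.14 − 1 = 13.29; total = 39.86.
q = σ(T₁⁴ − T₂⁴) / 39.86 = 5.67×10⁻⁸ × 2.25×10^12 / 39.86 = 3200 W/m².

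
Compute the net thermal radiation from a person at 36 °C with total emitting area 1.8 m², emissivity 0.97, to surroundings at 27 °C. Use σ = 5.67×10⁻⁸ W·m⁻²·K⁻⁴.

Q ≈ 101 W

Convert: 36 °C = 309 K; 27 °C = 300 K.
Q = εσA(T⁴ − T_s⁴). T⁴ − T_s⁴ = (309)⁴ − (300)⁴ = 9.12×10^9 − 8.10×10^9 = 1.02×10^9 K⁴.
Q = 0.97 × 5.67×10⁻⁸ × 1.80 × 1.02×10^9 = 101 W.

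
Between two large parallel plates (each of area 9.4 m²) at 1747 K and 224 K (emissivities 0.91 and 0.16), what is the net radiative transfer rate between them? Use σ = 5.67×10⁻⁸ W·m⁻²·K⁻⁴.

For two large parallel gray plates, q = σ(T₁⁴ − T₂⁴) / (1/ε₁ + 1/ε₂ − 1).
1/ε₁ + 1/ε₂ − 1 = 1/0.91 + 1/0.16 − 1 = 6.349.
T₁⁴ − T₂⁴ = 9.31×10^12 − 2.52×10^9 = 9.31×10^12 K⁴.
q = 5.67×10⁻⁸ × 9.31×10^12 / 6.349 = 83200 W/m².
Q = q·A = 83200 × 9.4 = 7.82×10^5 W.

Q ≈ 7.82×10^5 W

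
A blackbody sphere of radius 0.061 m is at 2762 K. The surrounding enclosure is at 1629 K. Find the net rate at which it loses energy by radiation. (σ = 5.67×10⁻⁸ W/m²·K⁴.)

Q ≈ 1.36×10^5 W

A = 4πr² = 4π × (0.061)² = 0.0468 m².
Q = σA(T⁴ − T_s⁴). T⁴ − T_s⁴ = (2762)⁴ − (1629)⁴ = 5.82×10^13 − 7.04×10^12 = 5.12×10^13 K⁴.
Q = 5.67×10⁻⁸ × 0.0468 × 5.12×10^13 = 1.36×10^5 W.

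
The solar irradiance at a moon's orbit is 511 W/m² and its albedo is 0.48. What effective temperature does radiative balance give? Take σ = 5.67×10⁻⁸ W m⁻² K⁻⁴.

Power absorbed = (1−a)S·πR²; power emitted = 4πR²σT⁴. Equating and cancelling πR²:
T = ((1−a)S / 4σ)^(1/4) = (266 / (4 × 5.67×10⁻⁸))^(1/4) = (1.17×10^9)^(1/4).
T = 185 K.

T ≈ 185 K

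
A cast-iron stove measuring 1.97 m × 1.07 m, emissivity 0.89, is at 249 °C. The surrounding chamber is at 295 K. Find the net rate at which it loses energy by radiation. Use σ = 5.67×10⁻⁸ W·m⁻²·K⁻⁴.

A = 1.97 × 1.07 = 2.11 m².
Convert: 249 °C = 522 K.
Q = εσA(T⁴ − T_s⁴). T⁴ − T_s⁴ = (522)⁴ − (295)⁴ = 7.42×10^10 − 7.57×10^9 = 6.67×10^10 K⁴.
Q = 0.89 × 5.67×10⁻⁸ × 2.11 × 6.67×10^10 = 7090 W.

Q ≈ 7090 W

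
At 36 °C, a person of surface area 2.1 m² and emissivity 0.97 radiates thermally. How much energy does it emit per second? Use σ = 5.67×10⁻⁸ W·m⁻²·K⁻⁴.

36 °C = 309 K.
P = εσAT⁴ = 0.97 × 5.67×10⁻⁸ × 2.10 × (309)⁴ = 0.97 × 5.67×10⁻⁸ × 2.10 × 9.12×10^9.
P = 1050 W.

P ≈ 1050 W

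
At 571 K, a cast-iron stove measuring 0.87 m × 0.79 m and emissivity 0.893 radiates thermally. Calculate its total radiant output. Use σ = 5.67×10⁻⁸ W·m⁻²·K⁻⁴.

A = 0.87 × 0.79 = 0.687 m².
P = εσAT⁴ = 0.893 × 5.67×10⁻⁸ × 0.687 × (571)⁴ = 0.893 × 5.67×10⁻⁸ × 0.687 × 1.06×10^11.
P = 3700 W.

P ≈ 3700 W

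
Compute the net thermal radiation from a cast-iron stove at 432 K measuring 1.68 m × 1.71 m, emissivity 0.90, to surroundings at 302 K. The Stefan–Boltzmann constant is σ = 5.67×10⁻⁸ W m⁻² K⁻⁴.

Q ≈ 3890 W

A = 1.68 × 1.71 = 2.87 m².
Q = εσA(T⁴ − T_s⁴). T⁴ − T_s⁴ = (432)⁴ − (302)⁴ = 3.48×10^10 − 8.32×10^9 = 2.65×10^10 K⁴.
Q = 0.90 × 5.67×10⁻⁸ × 2.87 × 2.65×10^10 = 3890 W.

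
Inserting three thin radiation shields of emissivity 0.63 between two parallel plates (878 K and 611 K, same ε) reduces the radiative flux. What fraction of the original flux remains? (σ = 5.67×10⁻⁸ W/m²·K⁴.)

With N identical shields there are N+1 = 4 gaps in series, each with the same radiative resistance, so the flux falls to 1/(N+1) of its unshielded value.

ratio ≈ 0.250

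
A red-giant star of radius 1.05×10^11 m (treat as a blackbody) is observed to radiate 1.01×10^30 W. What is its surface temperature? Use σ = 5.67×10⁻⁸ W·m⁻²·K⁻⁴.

T ≈ 3370 K

A = 4πr² = 4π × (1.05×10^11)² = 1.39×10^23 m².
From P = σAT⁴, T = (P / σA)^(1/4) = (1.01×10^30 / (5.67×10⁻⁸ × 1.39×10^23))^(1/4).
T = (1.29×10^14)^(1/4) = 3370 K.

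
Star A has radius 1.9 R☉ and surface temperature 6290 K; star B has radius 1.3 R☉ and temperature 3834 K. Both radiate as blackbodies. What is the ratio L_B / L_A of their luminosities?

L = 4πR²σT⁴ ∝ R²T⁴, so L_B/L_A = (1.3/1.9)² × (3834/6290)⁴ = 0.468 × 0.138 = 0.0646.

L_B/L_A ≈ 0.0646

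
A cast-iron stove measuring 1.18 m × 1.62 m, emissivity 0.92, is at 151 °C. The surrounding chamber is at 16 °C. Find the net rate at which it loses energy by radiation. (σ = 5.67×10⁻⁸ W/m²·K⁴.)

A = 1.18 × 1.62 = 1.91 m².
Convert: 151 °C = 424 K; 16 °C = 289 K.
Q = εσA(T⁴ − T_s⁴). T⁴ − T_s⁴ = (424)⁴ − (289)⁴ = 3.23×10^10 − 6.98×10^9 = 2.53×10^10 K⁴.
Q = 0.92 × 5.67×10⁻⁸ × 1.91 × 2.53×10^10 = 2530 W.

Q ≈ 2530 W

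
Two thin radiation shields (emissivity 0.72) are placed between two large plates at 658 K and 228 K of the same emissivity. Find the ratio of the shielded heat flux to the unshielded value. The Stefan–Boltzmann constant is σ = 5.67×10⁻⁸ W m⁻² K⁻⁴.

With N identical shields there are N+1 = 3 gaps in series, each with the same radiative resistance, so the flux falls to 1/(N+1) of its unshielded value.

ratio ≈ 0.333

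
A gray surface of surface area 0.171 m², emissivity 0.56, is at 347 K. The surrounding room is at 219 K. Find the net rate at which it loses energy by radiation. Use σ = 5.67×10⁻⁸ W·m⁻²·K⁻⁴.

Q ≈ 66.2 W

Q = εσA(T⁴ − T_s⁴). T⁴ − T_s⁴ = (347)⁴ − (219)⁴ = 1.45×10^10 − 2.30×10^9 = 1.22×10^10 K⁴.
Q = 0.56 × 5.67×10⁻⁸ × 0.171 × 1.22×10^10 = 66.2 W.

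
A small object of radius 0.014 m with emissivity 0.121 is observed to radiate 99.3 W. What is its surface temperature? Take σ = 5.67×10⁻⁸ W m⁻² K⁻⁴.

A = 4πr² = 4π × (0.014)² = 2.46×10^-3 m².
From P = εσAT⁴, T = (P / εσA)^(1/4) = (99.3 / (0.121 × 5.67×10⁻⁸ × 2.46×10^-3))^(1/4).
T = (5.88×10^12)^(1/4) = 1560 K.

T ≈ 1560 K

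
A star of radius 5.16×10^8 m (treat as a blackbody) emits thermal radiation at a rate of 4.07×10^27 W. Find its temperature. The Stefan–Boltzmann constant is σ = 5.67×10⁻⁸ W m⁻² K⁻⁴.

A = 4πr² = 4π × (5.16×10^8)² = 3.35×10^18 m².
From P = σAT⁴, T = (P / σA)^(1/4) = (4.07×10^27 / (5.67×10⁻⁸ × 3.35×10^18))^(1/4).
T = (2.15×10^16)^(1/4) = 12100 K.

T ≈ 12100 K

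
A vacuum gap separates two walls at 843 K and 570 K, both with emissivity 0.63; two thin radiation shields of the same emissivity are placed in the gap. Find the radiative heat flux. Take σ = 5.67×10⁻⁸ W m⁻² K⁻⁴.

q ≈ 3470 W/m²

Each of the 3 gaps contributes resistance (2/ε − 1) = 2/0.63 − 1 = 2.175; total = 6.524.
q = σ(T₁⁴ − T₂⁴) / 6.524 = 5.67×10⁻⁸ × 3.99×10^11 / 6.524 = 3470 W/m².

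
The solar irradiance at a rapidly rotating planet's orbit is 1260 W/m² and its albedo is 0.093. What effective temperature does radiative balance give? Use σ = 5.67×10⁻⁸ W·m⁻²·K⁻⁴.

Power absorbed = (1−a)S·πR²; power emitted = 4πR²σT⁴. Equating and cancelling πR²:
T = ((1−a)S / 4σ)^(1/4) = (1140 / (4 × 5.67×10⁻⁸))^(1/4) = (5.04×10^9)^(1/4).
T = 266 K.

T ≈ 266 K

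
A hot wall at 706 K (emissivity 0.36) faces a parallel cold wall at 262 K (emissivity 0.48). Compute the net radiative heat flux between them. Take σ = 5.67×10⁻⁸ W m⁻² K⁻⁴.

q ≈ 3580 W/m²

For two large parallel gray plates, q = σ(T₁⁴ − T₂⁴) / (1/ε₁ + 1/ε₂ − 1).
1/ε₁ + 1/ε₂ − 1 = 1/0.36 + 1/0.48 − 1 = 3.861.
T₁⁴ − T₂⁴ = 2.48×10^11 − 4.71×10^9 = 2.44×10^11 K⁴.
q = 5.67×10⁻⁸ × 2.44×10^11 / 3.861 = 3580 W/m².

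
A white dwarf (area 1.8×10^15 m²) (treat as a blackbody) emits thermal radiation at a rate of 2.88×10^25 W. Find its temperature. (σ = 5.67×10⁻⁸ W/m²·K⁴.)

From P = σAT⁴, T = (P / σA)^(1/4) = (2.88×10^25 / (5.67×10⁻⁸ × 1.80×10^15))^(1/4).
T = (2.82×10^17)^(1/4) = 23000 K.

T ≈ 23000 K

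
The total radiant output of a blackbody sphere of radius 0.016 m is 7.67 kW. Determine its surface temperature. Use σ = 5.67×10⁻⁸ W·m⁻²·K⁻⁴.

A = 4πr² = 4π × (0.016)² = 3.22×10^-3 m².
From P = σAT⁴, T = (P / σA)^(1/4) = (7670 / (5.67×10⁻⁸ × 3.22×10^-3))^(1/4).
T = (4.20×10^13)^(1/4) = 2550 K.

T ≈ 2550 K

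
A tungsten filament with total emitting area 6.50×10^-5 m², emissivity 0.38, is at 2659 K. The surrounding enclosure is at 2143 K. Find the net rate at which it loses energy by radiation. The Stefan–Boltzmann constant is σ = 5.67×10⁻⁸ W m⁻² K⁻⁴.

Q = εσA(T⁴ − T_s⁴). T⁴ − T_s⁴ = (2659)⁴ − (2143)⁴ = 5.00×10^13 − 2.11×10^13 = 2.89×10^13 K⁴.
Q = 0.38 × 5.67×10⁻⁸ × 6.50×10^-5 × 2.89×10^13 = 40.5 W.

Q ≈ 40.5 W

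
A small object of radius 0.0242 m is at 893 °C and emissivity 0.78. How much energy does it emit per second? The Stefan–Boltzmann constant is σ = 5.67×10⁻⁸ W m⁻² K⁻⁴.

P ≈ 602 W

A = 4πr² = 4π × (0.0242)² = 7.36×10^-3 m².
893 °C = 1166 K.
P = εσAT⁴ = 0.78 × 5.67×10⁻⁸ × 7.36×10^-3 × (1166)⁴ = 0.78 × 5.67×10⁻⁸ × 7.36×10^-3 × 1.85×10^12.
P = 602 W.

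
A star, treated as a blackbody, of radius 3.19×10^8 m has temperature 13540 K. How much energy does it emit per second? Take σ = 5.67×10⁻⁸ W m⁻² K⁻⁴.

A = 4πr² = 4π × (3.19×10^8)² = 1.28×10^18 m².
P = σAT⁴ = 5.67×10⁻⁸ × 1.28×10^18 × (13540)⁴ = 5.67×10⁻⁸ × 1.28×10^18 × 3.36×10^16.
P = 2.44×10^27 W.

P ≈ 2.44×10^27 W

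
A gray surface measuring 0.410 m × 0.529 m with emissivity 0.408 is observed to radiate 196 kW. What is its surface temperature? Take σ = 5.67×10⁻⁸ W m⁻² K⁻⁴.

A = 0.410 × 0.529 = 0.217 m².
From P = εσAT⁴, T = (P / εσA)^(1/4) = (1.96×10^5 / (0.408 × 5.67×10⁻⁸ × 0.217))^(1/4).
T = (3.91×10^13)^(1/4) = 2500 K.

T ≈ 2500 K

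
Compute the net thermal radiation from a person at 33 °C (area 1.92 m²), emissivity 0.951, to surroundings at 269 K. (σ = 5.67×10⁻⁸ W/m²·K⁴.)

Q ≈ 366 W

Convert: 33 °C = 306 K.
Q = εσA(T⁴ − T_s⁴). T⁴ − T_s⁴ = (306)⁴ − (269)⁴ = 8.77×10^9 − 5.24×10^9 = 3.53×10^9 K⁴.
Q = 0.951 × 5.67×10⁻⁸ × 1.92 × 3.53×10^9 = 366 W.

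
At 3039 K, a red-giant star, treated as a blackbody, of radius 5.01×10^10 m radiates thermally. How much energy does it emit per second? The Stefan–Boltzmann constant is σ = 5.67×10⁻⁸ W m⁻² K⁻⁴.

A = 4πr² = 4π × (5.01×10^10)² = 3.15×10^22 m².
P = σAT⁴ = 5.67×10⁻⁸ × 3.15×10^22 × (3039)⁴ = 5.67×10⁻⁸ × 3.15×10^22 × 8.53×10^13.
P = 1.53×10^29 W.

P ≈ 1.53×10^29 W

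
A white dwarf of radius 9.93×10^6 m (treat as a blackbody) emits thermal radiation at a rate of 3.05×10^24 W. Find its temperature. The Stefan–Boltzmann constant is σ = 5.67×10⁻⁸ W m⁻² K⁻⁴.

T ≈ 14400 K

A = 4πr² = 4π × (9.93×10^6)² = 1.24×10^15 m².
From P = σAT⁴, T = (P / σA)^(1/4) = (3.05×10^24 / (5.67×10⁻⁸ × 1.24×10^15))^(1/4).
T = (4.34×10^16)^(1/4) = 14400 K.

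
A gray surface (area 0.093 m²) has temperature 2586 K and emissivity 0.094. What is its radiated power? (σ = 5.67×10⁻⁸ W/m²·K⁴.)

P ≈ 22200 W

P = εσAT⁴ = 0.094 × 5.67×10⁻⁸ × 0.0930 × (2586)⁴ = 0.094 × 5.67×10⁻⁸ × 0.0930 × 4.47×10^13.
P = 22200 W.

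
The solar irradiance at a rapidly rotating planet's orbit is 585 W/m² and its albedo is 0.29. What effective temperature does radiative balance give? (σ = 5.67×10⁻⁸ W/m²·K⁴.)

T ≈ 207 K

Power absorbed = (1−a)S·πR²; power emitted = 4πR²σT⁴. Equating and cancelling πR²:
T = ((1−a)S / 4σ)^(1/4) = (415 / (4 × 5.67×10⁻⁸))^(1/4) = (1.83×10^9)^(1/4).
T = 207 K.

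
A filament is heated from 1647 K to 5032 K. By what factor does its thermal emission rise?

ratio ≈ 87.1

P ∝ T⁴, so the ratio is (5032/1647)⁴ = (3.055)⁴ = 87.1.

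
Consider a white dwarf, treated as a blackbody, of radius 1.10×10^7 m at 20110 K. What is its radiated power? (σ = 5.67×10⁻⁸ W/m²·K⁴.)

A = 4πr² = 4π × (1.10×10^7)² = 1.52×10^15 m².
P = σAT⁴ = 5.67×10⁻⁸ × 1.52×10^15 × (20110)⁴ = 5.67×10⁻⁸ × 1.52×10^15 × 1.64×10^17.
P = 1.41×10^25 W.

P ≈ 1.41×10^25 W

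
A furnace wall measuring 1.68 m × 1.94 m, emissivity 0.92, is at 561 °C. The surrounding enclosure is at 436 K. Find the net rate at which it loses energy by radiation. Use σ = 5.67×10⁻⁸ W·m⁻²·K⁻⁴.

A = 1.68 × 1.94 = 3.26 m².
Convert: 561 °C = 834 K.
Q = εσA(T⁴ − T_s⁴). T⁴ − T_s⁴ = (834)⁴ − (436)⁴ = 4.84×10^11 − 3.61×10^10 = 4.48×10^11 K⁴.
Q = 0.92 × 5.67×10⁻⁸ × 3.26 × 4.48×10^11 = 76100 W.

Q ≈ 76100 W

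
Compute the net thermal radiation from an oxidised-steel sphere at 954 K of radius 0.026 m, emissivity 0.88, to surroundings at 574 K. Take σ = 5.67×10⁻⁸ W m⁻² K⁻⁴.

Q ≈ 305 W

A = 4πr² = 4π × (0.026)² = 8.49×10^-3 m².
Q = εσA(T⁴ − T_s⁴). T⁴ − T_s⁴ = (954)⁴ − (574)⁴ = 8.28×10^11 − 1.09×10^11 = 7.20×10^11 K⁴.
Q = 0.88 × 5.67×10⁻⁸ × 8.49×10^-3 × 7.20×10^11 = 305 W.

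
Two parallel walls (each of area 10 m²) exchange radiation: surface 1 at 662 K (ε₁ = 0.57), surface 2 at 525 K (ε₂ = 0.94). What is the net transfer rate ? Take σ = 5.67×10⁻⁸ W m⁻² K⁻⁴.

For two large parallel gray plates, q = σ(T₁⁴ − T₂⁴) / (1/ε₁ + 1/ε₂ − 1).
1/ε₁ + 1/ε₂ − 1 = 1/0.57 + 1/0.94 − 1 = 1.818.
T₁⁴ − T₂⁴ = 1.92×10^11 − 7.60×10^10 = 1.16×10^11 K⁴.
q = 5.67×10⁻⁸ × 1.16×10^11 / 1.818 = 3620 W/m².
Q = q·A = 3620 × 10 = 36200 W.

Q ≈ 36200 W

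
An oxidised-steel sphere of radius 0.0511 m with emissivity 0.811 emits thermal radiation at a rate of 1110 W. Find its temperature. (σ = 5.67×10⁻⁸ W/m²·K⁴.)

T ≈ 926 K

A = 4πr² = 4π × (0.0511)² = 0.0328 m².
From P = εσAT⁴, T = (P / εσA)^(1/4) = (1110 / (0.811 × 5.67×10⁻⁸ × 0.0328))^(1/4).
T = (7.36×10^11)^(1/4) = 926 K.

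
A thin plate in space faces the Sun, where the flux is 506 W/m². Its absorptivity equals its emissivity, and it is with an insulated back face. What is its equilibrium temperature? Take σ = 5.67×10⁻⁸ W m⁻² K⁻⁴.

T ≈ 307 K

Absorbed flux αS = emitted flux εσT⁴ (one radiating face); with α = ε, T = (S/σ)^(1/4).
T = (506 / 5.67×10⁻⁸)^(1/4) = (8.92×10^9)^(1/4).
T = 307 K.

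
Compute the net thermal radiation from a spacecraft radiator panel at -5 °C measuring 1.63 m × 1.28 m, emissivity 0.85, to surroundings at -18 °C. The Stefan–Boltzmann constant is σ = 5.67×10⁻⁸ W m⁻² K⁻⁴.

Q ≈ 93.6 W

A = 1.63 × 1.28 = 2.09 m².
Convert: -5 °C = 268 K; -18 °C = 255 K.
Q = εσA(T⁴ − T_s⁴). T⁴ − T_s⁴ = (268)⁴ − (255)⁴ = 5.16×10^9 − 4.23×10^9 = 9.30×10^8 K⁴.
Q = 0.85 × 5.67×10⁻⁸ × 2.09 × 9.30×10^8 = 93.6 W.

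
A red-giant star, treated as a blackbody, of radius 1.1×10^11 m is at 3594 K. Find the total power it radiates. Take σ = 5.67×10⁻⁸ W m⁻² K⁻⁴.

A = 4πr² = 4π × (1.1×10^11)² = 1.52×10^23 m².
P = σAT⁴ = 5.67×10⁻⁸ × 1.52×10^23 × (3594)⁴ = 5.67×10⁻⁸ × 1.52×10^23 × 1.67×10^14.
P = 1.44×10^30 W.

P ≈ 1.44×10^30 W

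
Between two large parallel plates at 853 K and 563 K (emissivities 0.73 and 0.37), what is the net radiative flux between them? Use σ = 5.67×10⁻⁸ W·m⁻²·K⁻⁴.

q ≈ 7920 W/m²

For two large parallel gray plates, q = σ(T₁⁴ − T₂⁴) / (1/ε₁ + 1/ε₂ − 1).
1/ε₁ + 1/ε₂ − 1 = 1/0.73 + 1/0.37 − 1 = 3.073.
T₁⁴ − T₂⁴ = 5.29×10^11 − 1.00×10^11 = 4.29×10^11 K⁴.
q = 5.67×10⁻⁸ × 4.29×10^11 / 3.073 = 7920 W/m².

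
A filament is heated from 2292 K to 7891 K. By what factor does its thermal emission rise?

P ∝ T⁴, so the ratio is (7891/2292)⁴ = (3.443)⁴ = 140.

ratio ≈ 140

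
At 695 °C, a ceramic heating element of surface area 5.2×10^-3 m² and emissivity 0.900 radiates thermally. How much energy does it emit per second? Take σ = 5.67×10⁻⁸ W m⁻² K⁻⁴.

P ≈ 233 W

695 °C = 968 K.
Stefan–Boltzmann: P = εσAT⁴ = 0.900 × 5.67×10⁻⁸ × 5.20×10^-3 × (968)⁴ = 0.900 × 5.67×10⁻⁸ × 5.20×10^-3 × 8.78×10^11.
P = 233 W.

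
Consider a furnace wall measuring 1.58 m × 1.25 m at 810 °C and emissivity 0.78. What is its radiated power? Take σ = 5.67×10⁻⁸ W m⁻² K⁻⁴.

P ≈ 1.20×10^5 W

A = 1.58 × 1.25 = 1.98 m².
810 °C = 1083 K.
Stefan–Boltzmann: P = εσAT⁴ = 0.78 × 5.67×10⁻⁸ × 1.98 × (1083)⁴ = 0.78 × 5.67×10⁻⁸ × 1.98 × 1.38×10^12.
P = 1.20×10^5 W.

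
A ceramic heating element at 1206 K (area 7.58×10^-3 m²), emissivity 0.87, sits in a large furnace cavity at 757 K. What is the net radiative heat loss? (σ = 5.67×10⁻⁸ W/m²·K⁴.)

Q ≈ 668 W

Q = εσA(T⁴ − T_s⁴). T⁴ − T_s⁴ = (1206)⁴ − (757)⁴ = 2.12×10^12 − 3.28×10^11 = 1.79×10^12 K⁴.
Q = 0.87 × 5.67×10⁻⁸ × 7.58×10^-3 × 1.79×10^12 = 668 W.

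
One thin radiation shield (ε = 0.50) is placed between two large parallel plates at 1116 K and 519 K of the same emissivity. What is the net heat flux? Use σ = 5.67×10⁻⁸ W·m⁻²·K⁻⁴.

Each of the 2 gaps contributes resistance (2/ε − 1) = 2/0.50 − 1 = 3.000; total = 6.000.
q = σ(T₁⁴ − T₂⁴) / 6.000 = 5.67×10⁻⁸ × 1.48×10^12 / 6.000 = 14000 W/m².

q ≈ 14000 W/m²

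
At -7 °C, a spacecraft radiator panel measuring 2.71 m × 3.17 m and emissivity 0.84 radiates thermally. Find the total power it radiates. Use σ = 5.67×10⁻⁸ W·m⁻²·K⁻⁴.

A = 2.71 × 3.17 = 8.59 m².
-7 °C = 266 K.
Stefan–Boltzmann: P = εσAT⁴ = 0.84 × 5.67×10⁻⁸ × 8.59 × (266)⁴ = 0.84 × 5.67×10⁻⁸ × 8.59 × 5.01×10^9.
P = 2050 W.

P ≈ 2050 W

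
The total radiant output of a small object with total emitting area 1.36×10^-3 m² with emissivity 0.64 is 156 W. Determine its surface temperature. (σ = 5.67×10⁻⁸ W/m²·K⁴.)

From P = εσAT⁴, T = (P / εσA)^(1/4) = (156 / (0.64 × 5.67×10⁻⁸ × 1.36×10^-3))^(1/4).
T = (3.16×10^12)^(1/4) = 1330 K.

T ≈ 1330 K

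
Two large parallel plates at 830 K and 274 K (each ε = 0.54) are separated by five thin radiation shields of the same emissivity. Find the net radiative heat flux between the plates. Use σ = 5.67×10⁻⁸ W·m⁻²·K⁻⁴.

q ≈ 1640 W/m²

Each of the 6 gaps contributes resistance (2/ε − 1) = 2/0.54 − 1 = 2.704; total = 16.22.
q = σ(T₁⁴ − T₂⁴) / 16.22 = 5.67×10⁻⁸ × 4.69×10^11 / 16.22 = 1640 W/m².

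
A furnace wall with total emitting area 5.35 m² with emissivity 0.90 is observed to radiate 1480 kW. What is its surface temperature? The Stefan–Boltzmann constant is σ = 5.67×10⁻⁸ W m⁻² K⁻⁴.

From P = εσAT⁴, T = (P / εσA)^(1/4) = (1.48×10^6 / (0.90 × 5.67×10⁻⁸ × 5.35))^(1/4).
T = (5.42×10^12)^(1/4) = 1530 K.

T ≈ 1530 K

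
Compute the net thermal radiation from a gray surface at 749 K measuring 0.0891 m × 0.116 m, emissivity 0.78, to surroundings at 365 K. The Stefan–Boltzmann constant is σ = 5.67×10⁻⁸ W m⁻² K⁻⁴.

A = 0.0891 × 0.116 = 0.0103 m².
Q = εσA(T⁴ − T_s⁴). T⁴ − T_s⁴ = (749)⁴ − (365)⁴ = 3.15×10^11 − 1.77×10^10 = 2.97×10^11 K⁴.
Q = 0.78 × 5.67×10⁻⁸ × 0.0103 × 2.97×10^11 = 136 W.

Q ≈ 136 W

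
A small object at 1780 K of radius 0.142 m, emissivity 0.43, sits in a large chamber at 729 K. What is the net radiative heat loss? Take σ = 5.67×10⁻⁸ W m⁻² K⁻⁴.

A = 4πr² = 4π × (0.142)² = 0.253 m².
Q = εσA(T⁴ − T_s⁴). T⁴ − T_s⁴ = (1780)⁴ − (729)⁴ = 1.00×10^13 − 2.82×10^11 = 9.76×10^12 K⁴.
Q = 0.43 × 5.67×10⁻⁸ × 0.253 × 9.76×10^12 = 60300 W.

Q ≈ 60300 W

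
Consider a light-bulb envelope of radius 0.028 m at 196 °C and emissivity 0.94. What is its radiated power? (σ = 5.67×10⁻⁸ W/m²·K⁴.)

P ≈ 25.4 W

A = 4πr² = 4π × (0.028)² = 9.85×10^-3 m².
196 °C = 469 K.
P = εσAT⁴ = 0.94 × 5.67×10⁻⁸ × 9.85×10^-3 × (469)⁴ = 0.94 × 5.67×10⁻⁸ × 9.85×10^-3 × 4.84×10^10.
P = 25.4 W.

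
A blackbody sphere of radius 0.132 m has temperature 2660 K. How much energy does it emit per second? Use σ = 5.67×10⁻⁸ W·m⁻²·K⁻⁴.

A = 4πr² = 4π × (0.132)² = 0.219 m².
P = σAT⁴ = 5.67×10⁻⁸ × 0.219 × (2660)⁴ = 5.67×10⁻⁸ × 0.219 × 5.01×10^13.
P = 6.22×10^5 W.

P ≈ 6.22×10^5 W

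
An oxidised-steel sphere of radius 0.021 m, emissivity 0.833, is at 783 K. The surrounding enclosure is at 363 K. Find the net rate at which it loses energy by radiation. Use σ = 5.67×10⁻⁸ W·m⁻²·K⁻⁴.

A = 4πr² = 4π × (0.021)² = 5.54×10^-3 m².
Q = εσA(T⁴ − T_s⁴). T⁴ − T_s⁴ = (783)⁴ − (363)⁴ = 3.76×10^11 − 1.74×10^10 = 3.59×10^11 K⁴.
Q = 0.833 × 5.67×10⁻⁸ × 5.54×10^-3 × 3.59×10^11 = 93.8 W.

Q ≈ 93.8 W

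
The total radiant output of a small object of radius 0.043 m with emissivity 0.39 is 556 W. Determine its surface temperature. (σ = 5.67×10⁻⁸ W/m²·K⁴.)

T ≈ 1020 K

A = 4πr² = 4π × (0.043)² = 0.0232 m².
From P = εσAT⁴, T = (P / εσA)^(1/4) = (556 / (0.39 × 5.67×10⁻⁸ × 0.0232))^(1/4).
T = (1.08×10^12)^(1/4) = 1020 K.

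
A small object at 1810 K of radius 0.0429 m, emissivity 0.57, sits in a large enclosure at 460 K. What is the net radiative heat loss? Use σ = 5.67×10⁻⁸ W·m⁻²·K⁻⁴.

Q ≈ 7990 W

A = 4πr² = 4π × (0.0429)² = 0.0231 m².
Q = εσA(T⁴ − T_s⁴). T⁴ − T_s⁴ = (1810)⁴ − (460)⁴ = 1.07×10^13 − 4.48×10^10 = 1.07×10^13 K⁴.
Q = 0.57 × 5.67×10⁻⁸ × 0.0231 × 1.07×10^13 = 7990 W.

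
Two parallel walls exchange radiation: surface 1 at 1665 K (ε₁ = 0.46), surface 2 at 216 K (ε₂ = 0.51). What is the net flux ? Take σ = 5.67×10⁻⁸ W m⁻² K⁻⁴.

q ≈ 1.39×10^5 W/m²

For two large parallel gray plates, q = σ(T₁⁴ − T₂⁴) / (1/ε₁ + 1/ε₂ − 1).
1/ε₁ + 1/ε₂ − 1 = 1/0.46 + 1/0.51 − 1 = 3.135.
T₁⁴ − T₂⁴ = 7.69×10^12 − 2.18×10^9 = 7.68×10^12 K⁴.
q = 5.67×10⁻⁸ × 7.68×10^12 / 3.135 = 1.39×10^5 W/m².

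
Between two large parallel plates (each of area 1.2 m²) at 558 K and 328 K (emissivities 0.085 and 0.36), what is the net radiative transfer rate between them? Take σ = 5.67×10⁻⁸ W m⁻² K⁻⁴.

Q ≈ 429 W

For two large parallel gray plates, q = σ(T₁⁴ − T₂⁴) / (1/ε₁ + 1/ε₂ − 1).
1/ε₁ + 1/ε₂ − 1 = 1/0.085 + 1/0.36 − 1 = 13.54.
T₁⁴ − T₂⁴ = 9.69×10^10 − 1.16×10^10 = 8.54×10^10 K⁴.
q = 5.67×10⁻⁸ × 8.54×10^10 / 13.54 = 357 W/m².
Q = q·A = 357 × 1.2 = 429 W.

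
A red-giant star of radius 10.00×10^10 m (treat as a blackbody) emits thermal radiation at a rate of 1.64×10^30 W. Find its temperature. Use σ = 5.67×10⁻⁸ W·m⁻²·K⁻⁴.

T ≈ 3900 K

A = 4πr² = 4π × (10.00×10^10)² = 1.26×10^23 m².
From P = σAT⁴, T = (P / σA)^(1/4) = (1.64×10^30 / (5.67×10⁻⁸ × 1.26×10^23))^(1/4).
T = (2.30×10^14)^(1/4) = 3900 K.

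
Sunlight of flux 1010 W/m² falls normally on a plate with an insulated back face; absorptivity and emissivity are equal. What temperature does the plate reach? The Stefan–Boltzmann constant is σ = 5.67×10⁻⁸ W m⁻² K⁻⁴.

T ≈ 365 K

Absorbed flux αS = emitted flux εσT⁴ (one radiating face); with α = ε, T = (S/σ)^(1/4).
T = (1010 / 5.67×10⁻⁸)^(1/4) = (1.78×10^10)^(1/4).
T = 365 K.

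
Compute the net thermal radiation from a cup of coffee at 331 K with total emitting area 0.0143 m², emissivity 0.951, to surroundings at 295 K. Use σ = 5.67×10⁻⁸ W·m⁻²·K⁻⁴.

Q = εσA(T⁴ − T_s⁴). T⁴ − T_s⁴ = (331)⁴ − (295)⁴ = 1.20×10^10 − 7.57×10^9 = 4.43×10^9 K⁴.
Q = 0.951 × 5.67×10⁻⁸ × 0.0143 × 4.43×10^9 = 3.42 W.

Q ≈ 3.42 W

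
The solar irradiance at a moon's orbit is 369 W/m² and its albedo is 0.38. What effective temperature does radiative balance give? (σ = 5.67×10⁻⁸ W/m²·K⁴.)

T ≈ 178 K

Power absorbed = (1−a)S·πR²; power emitted = 4πR²σT⁴. Equating and cancelling πR²:
T = ((1−a)S / 4σ)^(1/4) = (229 / (4 × 5.67×10⁻⁸))^(1/4) = (1.01×10^9)^(1/4).
T = 178 K.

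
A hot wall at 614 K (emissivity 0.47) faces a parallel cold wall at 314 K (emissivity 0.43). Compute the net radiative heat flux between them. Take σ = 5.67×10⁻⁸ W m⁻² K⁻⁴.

For two large parallel gray plates, q = σ(T₁⁴ − T₂⁴) / (1/ε₁ + 1/ε₂ − 1).
1/ε₁ + 1/ε₂ − 1 = 1/0.47 + 1/0.43 − 1 = 3.453.
T₁⁴ − T₂⁴ = 1.42×10^11 − 9.72×10^9 = 1.32×10^11 K⁴.
q = 5.67×10⁻⁸ × 1.32×10^11 / 3.453 = 2170 W/m².

q ≈ 2170 W/m²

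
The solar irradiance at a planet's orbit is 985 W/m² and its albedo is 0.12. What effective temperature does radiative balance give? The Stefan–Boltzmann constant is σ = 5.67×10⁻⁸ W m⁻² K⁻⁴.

T ≈ 249 K

Power absorbed = (1−a)S·πR²; power emitted = 4πR²σT⁴. Equating and cancelling πR²:
T = ((1−a)S / 4σ)^(1/4) = (867 / (4 × 5.67×10⁻⁸))^(1/4) = (3.82×10^9)^(1/4).
T = 249 K.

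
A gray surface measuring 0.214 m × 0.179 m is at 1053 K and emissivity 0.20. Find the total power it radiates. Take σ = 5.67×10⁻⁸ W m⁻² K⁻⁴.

P ≈ 534 W

A = 0.214 × 0.179 = 0.0383 m².
P = εσAT⁴ = 0.20 × 5.67×10⁻⁸ × 0.0383 × (1053)⁴ = 0.20 × 5.67×10⁻⁸ × 0.0383 × 1.23×10^12.
P = 534 W.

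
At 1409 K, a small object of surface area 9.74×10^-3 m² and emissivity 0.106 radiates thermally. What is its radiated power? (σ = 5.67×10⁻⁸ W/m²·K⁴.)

P = εσAT⁴ = 0.106 × 5.67×10⁻⁸ × 9.74×10^-3 × (1409)⁴ = 0.106 × 5.67×10⁻⁸ × 9.74×10^-3 × 3.94×10^12.
P = 231 W.

P ≈ 231 W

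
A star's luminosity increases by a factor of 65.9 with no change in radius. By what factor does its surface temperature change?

P ∝ T⁴ ⇒ T ∝ P^(1/4), so T scales by (65.9)^(1/4) = 2.85.

factor ≈ 2.85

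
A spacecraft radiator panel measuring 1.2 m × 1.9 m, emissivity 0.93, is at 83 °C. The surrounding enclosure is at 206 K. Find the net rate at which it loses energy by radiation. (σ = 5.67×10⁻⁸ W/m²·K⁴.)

A = 1.2 × 1.9 = 2.28 m².
Convert: 83 °C = 356 K.
Q = εσA(T⁴ − T_s⁴). T⁴ − T_s⁴ = (356)⁴ − (206)⁴ = 1.61×10^10 − 1.80×10^9 = 1.43×10^10 K⁴.
Q = 0.93 × 5.67×10⁻⁸ × 2.28 × 1.43×10^10 = 1710 W.

Q ≈ 1710 W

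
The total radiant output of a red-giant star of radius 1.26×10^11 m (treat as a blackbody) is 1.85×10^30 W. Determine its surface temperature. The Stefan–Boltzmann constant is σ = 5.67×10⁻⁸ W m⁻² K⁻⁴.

T ≈ 3580 K

A = 4πr² = 4π × (1.26×10^11)² = 2.00×10^23 m².
From P = σAT⁴, T = (P / σA)^(1/4) = (1.85×10^30 / (5.67×10⁻⁸ × 2.00×10^23))^(1/4).
T = (1.64×10^14)^(1/4) = 3580 K.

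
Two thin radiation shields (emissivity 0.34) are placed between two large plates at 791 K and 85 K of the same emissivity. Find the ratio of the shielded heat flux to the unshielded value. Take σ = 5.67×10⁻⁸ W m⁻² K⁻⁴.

With N identical shields there are N+1 = 3 gaps in series, each with the same radiative resistance, so the flux falls to 1/(N+1) of its unshielded value.

ratio ≈ 0.333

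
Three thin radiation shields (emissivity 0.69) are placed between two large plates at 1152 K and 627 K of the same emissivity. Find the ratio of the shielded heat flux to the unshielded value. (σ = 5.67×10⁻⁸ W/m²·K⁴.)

With N identical shields there are N+1 = 4 gaps in series, each with the same radiative resistance, so the flux falls to 1/(N+1) of its unshielded value.

ratio ≈ 0.250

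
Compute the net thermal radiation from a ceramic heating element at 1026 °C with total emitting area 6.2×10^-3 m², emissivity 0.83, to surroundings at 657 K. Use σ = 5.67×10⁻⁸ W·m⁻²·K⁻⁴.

Q ≈ 776 W

Convert: 1026 °C = 1299 K.
Q = εσA(T⁴ − T_s⁴). T⁴ − T_s⁴ = (1299)⁴ − (657)⁴ = 2.85×10^12 − 1.86×10^11 = 2.66×10^12 K⁴.
Q = 0.83 × 5.67×10⁻⁸ × 6.20×10^-3 × 2.66×10^12 = 776 W.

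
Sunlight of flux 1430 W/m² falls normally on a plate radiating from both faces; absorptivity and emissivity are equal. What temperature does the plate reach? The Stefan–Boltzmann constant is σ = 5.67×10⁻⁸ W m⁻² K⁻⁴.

Absorbed flux αS = emitted flux 2εσT⁴ per unit area; with α = ε this gives T = (S/2σ)^(1/4).
T = (1430 / (2 × 5.67×10⁻⁸))^(1/4) = (1.26×10^10)^(1/4).
T = 335 K.

T ≈ 335 K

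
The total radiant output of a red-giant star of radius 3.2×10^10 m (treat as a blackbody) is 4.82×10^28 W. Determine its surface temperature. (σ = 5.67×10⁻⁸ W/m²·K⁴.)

A = 4πr² = 4π × (3.2×10^10)² = 1.29×10^22 m².
From P = σAT⁴, T = (P / σA)^(1/4) = (4.82×10^28 / (5.67×10⁻⁸ × 1.29×10^22))^(1/4).
T = (6.61×10^13)^(1/4) = 2850 K.

T ≈ 2850 K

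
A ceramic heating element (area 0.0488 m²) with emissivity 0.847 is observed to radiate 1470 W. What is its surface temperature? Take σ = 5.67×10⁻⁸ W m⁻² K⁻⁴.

From P = εσAT⁴, T = (P / εσA)^(1/4) = (1470 / (0.847 × 5.67×10⁻⁸ × 0.0488))^(1/4).
T = (6.27×10^11)^(1/4) = 890 K.

T ≈ 890 K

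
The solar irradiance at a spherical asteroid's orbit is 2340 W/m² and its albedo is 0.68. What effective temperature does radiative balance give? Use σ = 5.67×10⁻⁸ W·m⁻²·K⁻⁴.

T ≈ 240 K

Power absorbed = (1−a)S·πR²; power emitted = 4πR²σT⁴. Equating and cancelling πR²:
T = ((1−a)S / 4σ)^(1/4) = (749 / (4 × 5.67×10⁻⁸))^(1/4) = (3.30×10^9)^(1/4).
T = 240 K.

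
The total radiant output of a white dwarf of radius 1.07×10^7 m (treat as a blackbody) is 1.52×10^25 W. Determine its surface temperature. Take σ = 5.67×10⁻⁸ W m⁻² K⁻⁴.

T ≈ 20800 K

A = 4πr² = 4π × (1.07×10^7)² = 1.44×10^15 m².
From P = σAT⁴, T = (P / σA)^(1/4) = (1.52×10^25 / (5.67×10⁻⁸ × 1.44×10^15))^(1/4).
T = (1.86×10^17)^(1/4) = 20800 K.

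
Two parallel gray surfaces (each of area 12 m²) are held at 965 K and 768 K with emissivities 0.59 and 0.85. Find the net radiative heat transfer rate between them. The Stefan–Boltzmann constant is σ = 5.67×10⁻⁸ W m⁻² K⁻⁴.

Q ≈ 1.89×10^5 W

For two large parallel gray plates, q = σ(T₁⁴ − T₂⁴) / (1/ε₁ + 1/ε₂ − 1).
1/ε₁ + 1/ε₂ − 1 = 1/0.59 + 1/0.85 − 1 = 1.871.
T₁⁴ − T₂⁴ = 8.67×10^11 − 3.48×10^11 = 5.19×10^11 K⁴.
q = 5.67×10⁻⁸ × 5.19×10^11 / 1.871 = 15700 W/m².
Q = q·A = 15700 × 12 = 1.89×10^5 W.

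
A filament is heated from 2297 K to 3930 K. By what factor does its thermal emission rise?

P ∝ T⁴, so the ratio is (3930/2297)⁴ = (1.711)⁴ = 8.57.

ratio ≈ 8.57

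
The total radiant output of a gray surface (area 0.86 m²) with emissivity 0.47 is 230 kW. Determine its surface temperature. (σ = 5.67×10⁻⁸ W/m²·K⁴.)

From P = εσAT⁴, T = (P / εσA)^(1/4) = (2.30×10^5 / (0.47 × 5.67×10⁻⁸ × 0.860))^(1/4).
T = (1.00×10^13)^(1/4) = 1780 K.

T ≈ 1780 K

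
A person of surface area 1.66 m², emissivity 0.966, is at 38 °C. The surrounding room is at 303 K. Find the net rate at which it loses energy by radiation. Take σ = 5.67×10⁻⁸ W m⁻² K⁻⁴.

Convert: 38 °C = 311 K.
Q = εσA(T⁴ − T_s⁴). T⁴ − T_s⁴ = (311)⁴ − (303)⁴ = 9.35×10^9 − 8.43×10^9 = 9.26×10^8 K⁴.
Q = 0.966 × 5.67×10⁻⁸ × 1.66 × 9.26×10^8 = 84.2 W.

Q ≈ 84.2 W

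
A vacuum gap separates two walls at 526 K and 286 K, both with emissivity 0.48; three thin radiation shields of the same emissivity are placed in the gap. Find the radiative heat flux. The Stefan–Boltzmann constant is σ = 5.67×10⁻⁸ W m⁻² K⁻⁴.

Each of the 4 gaps contributes resistance (2/ε − 1) = 2/0.48 − 1 = 3.167; total = 12.67.
q = σ(T₁⁴ − T₂⁴) / 12.67 = 5.67×10⁻⁸ × 6.99×10^10 / 12.67 = 313 W/m².

q ≈ 313 W/m²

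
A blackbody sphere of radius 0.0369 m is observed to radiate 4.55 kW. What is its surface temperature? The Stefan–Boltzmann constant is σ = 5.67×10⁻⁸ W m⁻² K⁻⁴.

T ≈ 1470 K

A = 4πr² = 4π × (0.0369)² = 0.0171 m².
From P = σAT⁴, T = (P / σA)^(1/4) = (4550 / (5.67×10⁻⁸ × 0.0171))^(1/4).
T = (4.69×10^12)^(1/4) = 1470 K.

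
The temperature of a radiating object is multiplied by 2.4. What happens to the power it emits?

P ∝ T⁴, so the power scales as (2.4)⁴ = 33.2.

factor ≈ 33.2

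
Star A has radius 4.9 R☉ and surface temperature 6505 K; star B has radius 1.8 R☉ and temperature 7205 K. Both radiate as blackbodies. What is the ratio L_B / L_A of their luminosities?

L = 4πR²σT⁴ ∝ R²T⁴, so L_B/L_A = (1.8/4.9)² × (7205/6505)⁴ = 0.135 × 1.51 = 0.203.

L_B/L_A ≈ 0.203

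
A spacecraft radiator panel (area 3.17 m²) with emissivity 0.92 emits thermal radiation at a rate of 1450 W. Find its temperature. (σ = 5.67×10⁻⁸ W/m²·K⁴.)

T ≈ 306 K

From P = εσAT⁴, T = (P / εσA)^(1/4) = (1450 / (0.92 × 5.67×10⁻⁸ × 3.17))^(1/4).
T = (8.77×10^9)^(1/4) = 306 K.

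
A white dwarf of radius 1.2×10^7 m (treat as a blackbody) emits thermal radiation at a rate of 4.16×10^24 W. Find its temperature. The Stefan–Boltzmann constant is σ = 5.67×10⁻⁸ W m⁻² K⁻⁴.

A = 4πr² = 4π × (1.2×10^7)² = 1.81×10^15 m².
From P = σAT⁴, T = (P / σA)^(1/4) = (4.16×10^24 / (5.67×10⁻⁸ × 1.81×10^15))^(1/4).
T = (4.05×10^16)^(1/4) = 14200 K.

T ≈ 14200 K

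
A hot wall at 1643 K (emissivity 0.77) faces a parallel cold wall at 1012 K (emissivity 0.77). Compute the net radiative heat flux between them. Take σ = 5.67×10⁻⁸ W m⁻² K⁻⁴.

For two large parallel gray plates, q = σ(T₁⁴ − T₂⁴) / (1/ε₁ + 1/ε₂ − 1).
1/ε₁ + 1/ε₂ − 1 = 1/0.77 + 1/0.77 − 1 = 1.597.
T₁⁴ − T₂⁴ = 7.29×10^12 − 1.05×10^12 = 6.24×10^12 K⁴.
q = 5.67×10⁻⁸ × 6.24×10^12 / 1.597 = 2.21×10^5 W/m².

q ≈ 2.21×10^5 W/m²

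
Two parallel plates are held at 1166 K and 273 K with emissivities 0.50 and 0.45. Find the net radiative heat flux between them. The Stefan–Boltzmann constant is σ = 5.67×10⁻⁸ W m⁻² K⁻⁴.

q ≈ 32400 W/m²

For two large parallel gray plates, q = σ(T₁⁴ − T₂⁴) / (1/ε₁ + 1/ε₂ − 1).
1/ε₁ + 1/ε₂ − 1 = 1/0.50 + 1/0.45 − 1 = 3.222.
T₁⁴ − T₂⁴ = 1.85×10^12 − 5.55×10^9 = 1.84×10^12 K⁴.
q = 5.67×10⁻⁸ × 1.84×10^12 / 3.222 = 32400 W/m².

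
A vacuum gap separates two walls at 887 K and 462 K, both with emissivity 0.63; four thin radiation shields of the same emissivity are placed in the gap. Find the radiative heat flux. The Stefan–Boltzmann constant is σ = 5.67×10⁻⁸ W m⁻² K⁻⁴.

Each of the 5 gaps contributes resistance (2/ε − 1) = 2/0.63 − 1 = 2.175; total = 10.87.
q = σ(T₁⁴ − T₂⁴) / 10.87 = 5.67×10⁻⁸ × 5.73×10^11 / 10.87 = 2990 W/m².

q ≈ 2990 W/m²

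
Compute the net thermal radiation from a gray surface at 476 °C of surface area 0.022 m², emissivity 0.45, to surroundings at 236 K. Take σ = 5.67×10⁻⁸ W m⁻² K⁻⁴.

Q ≈ 175 W

Convert: 476 °C = 749 K.
Q = εσA(T⁴ − T_s⁴). T⁴ − T_s⁴ = (749)⁴ − (236)⁴ = 3.15×10^11 − 3.10×10^9 = 3.12×10^11 K⁴.
Q = 0.45 × 5.67×10⁻⁸ × 0.0220 × 3.12×10^11 = 175 W.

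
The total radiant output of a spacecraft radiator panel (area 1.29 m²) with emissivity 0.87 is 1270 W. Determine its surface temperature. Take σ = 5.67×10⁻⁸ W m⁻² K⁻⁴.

T ≈ 376 K

From P = εσAT⁴, T = (P / εσA)^(1/4) = (1270 / (0.87 × 5.67×10⁻⁸ × 1.29))^(1/4).
T = (2.00×10^10)^(1/4) = 376 K.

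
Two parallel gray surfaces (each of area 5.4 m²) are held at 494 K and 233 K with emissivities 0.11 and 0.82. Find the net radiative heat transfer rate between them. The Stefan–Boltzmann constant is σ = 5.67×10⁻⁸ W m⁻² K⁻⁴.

Q ≈ 1860 W

For two large parallel gray plates, q = σ(T₁⁴ − T₂⁴) / (1/ε₁ + 1/ε₂ − 1).
1/ε₁ + 1/ε₂ − 1 = 1/0.11 + 1/0.82 − 1 = 9.310.
T₁⁴ − T₂⁴ = 5.96×10^10 − 2.95×10^9 = 5.66×10^10 K⁴.
q = 5.67×10⁻⁸ × 5.66×10^10 / 9.310 = 345 W/m².
Q = q·A = 345 × 5.4 = 1860 W.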